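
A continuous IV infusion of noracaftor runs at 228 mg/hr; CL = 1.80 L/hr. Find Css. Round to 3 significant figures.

Css = infusion rate / CL = 228 / 1.80 ≈ 127 mg/L

127 mg/L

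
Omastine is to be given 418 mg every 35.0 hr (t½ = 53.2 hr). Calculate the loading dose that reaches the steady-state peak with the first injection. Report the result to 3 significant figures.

1140 mg

k = ln 2 / 53.2 = 0.01303 hr⁻¹
Accumulation ratio R = 1 / (1 − e^(−kτ)) = 1 / (1 − e^(−0.01303×35.0)) = 1 / (1 − 0.6338) = 2.731
Loading dose = maintenance dose × R = 418 × 2.731 ≈ 1140 mg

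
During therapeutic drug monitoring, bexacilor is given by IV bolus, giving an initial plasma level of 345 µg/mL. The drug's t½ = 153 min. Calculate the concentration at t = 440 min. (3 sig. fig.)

k = ln 2 / 153 = 0.004530 min⁻¹
C(t) = C₀ e^(−kt) = 345 × e^(−0.004530 × 440) = 345 × e^(−1.993) = 345 × 0.1362 ≈ 47.0 µg/mL

47.0 µg/mL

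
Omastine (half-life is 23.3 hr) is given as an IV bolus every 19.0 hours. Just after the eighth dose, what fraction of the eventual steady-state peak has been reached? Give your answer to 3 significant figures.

0.989

k = ln 2 / 23.3 = 0.02975 hr⁻¹
f_n = 1 − e^(−nkτ) = 1 − e^(−8 × 0.02975 × 19.0) = 1 − e^(−4.522) = 1 − 0.01087 ≈ 0.989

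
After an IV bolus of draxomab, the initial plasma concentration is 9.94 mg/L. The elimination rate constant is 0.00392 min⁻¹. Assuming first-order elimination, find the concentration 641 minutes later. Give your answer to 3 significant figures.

C(t) = C₀ e^(−kt) = 9.94 × e^(−0.003920 × 641) = 9.94 × e^(−2.513) = 9.94 × 0.08105 ≈ 0.806 mg/L

0.806 mg/L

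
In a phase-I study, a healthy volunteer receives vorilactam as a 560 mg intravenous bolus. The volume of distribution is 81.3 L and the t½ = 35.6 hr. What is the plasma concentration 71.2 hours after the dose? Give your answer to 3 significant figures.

C₀ = dose / V = 560 / 81.3 = 6.888 µg/mL
k = ln 2 / 35.6 = 0.01947 hr⁻¹
C(t) = C₀ e^(−kt) = 6.888 × e^(−0.01947 × 71.2) = 6.888 × e^(−1.386) = 6.888 × 0.2500 ≈ 1.72 µg/mL

1.72 µg/mL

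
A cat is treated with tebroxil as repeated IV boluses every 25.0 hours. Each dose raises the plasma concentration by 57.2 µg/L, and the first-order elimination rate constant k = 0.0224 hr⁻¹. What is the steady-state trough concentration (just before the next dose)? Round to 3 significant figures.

Fraction remaining after one interval: e^(−kτ) = e^(−0.02240 × 25.0) = 0.5712
R = 1 / (1 − 0.5712) = 2.332
Css,max = 57.2 × 2.332 = 133.4 µg/L
Css,min = Css,max × e^(−kτ) = 133.4 × 0.5712 ≈ 76.2 µg/L

76.2 µg/L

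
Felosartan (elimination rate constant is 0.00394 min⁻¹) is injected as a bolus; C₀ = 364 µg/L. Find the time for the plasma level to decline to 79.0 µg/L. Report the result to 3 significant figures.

388 minutes

C(t) = C₀ e^(−kt)  ⇒  t = ln(C₀/C) / k
t = ln(364/79.0) / 0.003940 = 1.528 / 0.003940 ≈ 388 minutes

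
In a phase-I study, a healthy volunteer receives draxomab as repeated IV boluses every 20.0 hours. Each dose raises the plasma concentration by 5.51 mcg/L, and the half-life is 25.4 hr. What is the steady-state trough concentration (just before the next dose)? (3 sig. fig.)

7.59 mcg/L

k = ln 2 / 25.4 = 0.02729 hr⁻¹
Fraction remaining after one interval: e^(−kτ) = e^(−0.02729 × 20.0) = 0.5794
R = 1 / (1 − 0.5794) = 2.377
Css,max = 5.51 × 2.377 = 13.10 mcg/L
Css,min = Css,max × e^(−kτ) = 13.10 × 0.5794 ≈ 7.59 mcg/L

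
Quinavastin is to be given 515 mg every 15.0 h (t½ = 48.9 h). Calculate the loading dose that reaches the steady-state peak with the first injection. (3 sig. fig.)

2690 mg

k = ln 2 / 48.9 = 0.01417 h⁻¹
Accumulation ratio R = 1 / (1 − e^(−kτ)) = 1 / (1 − e^(−0.01417×15.0)) = 1 / (1 − 0.8085) = 5.221
Loading dose = maintenance dose × R = 515 × 5.221 ≈ 2690 mg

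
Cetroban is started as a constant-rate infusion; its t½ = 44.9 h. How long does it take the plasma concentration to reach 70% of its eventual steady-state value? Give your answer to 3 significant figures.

78.0 hours

k = ln 2 / 44.9 = 0.01544 h⁻¹
f = 1 − e^(−kt)  ⇒  t = −ln(1 − f) / k
t = −ln(1 − 0.7) / 0.01544 = 1.204 / 0.01544 ≈ 78.0 hours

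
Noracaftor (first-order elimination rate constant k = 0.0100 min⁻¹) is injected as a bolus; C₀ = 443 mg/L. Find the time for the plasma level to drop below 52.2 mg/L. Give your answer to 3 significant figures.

C(t) = C₀ e^(−kt)  ⇒  t = ln(C₀/C) / k
t = ln(443/52.2) / 0.01000 = 2.138 / 0.01000 ≈ 214 minutes

214 minutes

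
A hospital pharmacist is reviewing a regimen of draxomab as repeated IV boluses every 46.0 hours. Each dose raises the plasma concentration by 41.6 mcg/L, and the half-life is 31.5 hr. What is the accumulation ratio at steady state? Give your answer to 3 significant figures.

1.57

k = ln 2 / 31.5 = 0.02200 hr⁻¹
Fraction remaining after one interval: e^(−kτ) = e^(−0.02200 × 46.0) = 0.3634
R = 1 / (1 − 0.3634) = 1 / 0.6366 ≈ 1.57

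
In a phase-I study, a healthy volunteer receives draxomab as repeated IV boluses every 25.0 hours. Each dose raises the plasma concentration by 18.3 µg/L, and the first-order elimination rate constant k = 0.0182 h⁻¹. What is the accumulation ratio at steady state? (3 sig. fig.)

2.74

Fraction remaining after one interval: e^(−kτ) = e^(−0.01820 × 25.0) = 0.6344
R = 1 / (1 − 0.6344) = 1 / 0.3656 ≈ 2.74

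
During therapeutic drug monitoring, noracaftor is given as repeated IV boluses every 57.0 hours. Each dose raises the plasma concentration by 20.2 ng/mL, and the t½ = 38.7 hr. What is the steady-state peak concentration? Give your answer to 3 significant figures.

31.6 ng/mL

k = ln 2 / 38.7 = 0.01791 hr⁻¹
Fraction remaining after one interval: e^(−kτ) = e^(−0.01791 × 57.0) = 0.3603
R = 1 / (1 − 0.3603) = 1.563
Css,max = 20.2 × 1.563 ≈ 31.6 ng/mL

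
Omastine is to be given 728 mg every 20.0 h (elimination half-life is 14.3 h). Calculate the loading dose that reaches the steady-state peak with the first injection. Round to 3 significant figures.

1170 mg

k = ln 2 / 14.3 = 0.04847 h⁻¹
Accumulation ratio R = 1 / (1 − e^(−kτ)) = 1 / (1 − e^(−0.04847×20.0)) = 1 / (1 − 0.3793) = 1.611
Loading dose = maintenance dose × R = 728 × 1.611 ≈ 1170 mg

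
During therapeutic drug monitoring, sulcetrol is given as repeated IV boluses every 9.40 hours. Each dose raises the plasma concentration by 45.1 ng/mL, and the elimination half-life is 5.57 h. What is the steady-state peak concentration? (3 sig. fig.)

65.4 ng/mL

k = ln 2 / 5.57 = 0.1244 h⁻¹
Fraction remaining after one interval: e^(−kτ) = e^(−0.1244 × 9.40) = 0.3104
R = 1 / (1 − 0.3104) = 1.450
Css,max = 45.1 × 1.450 ≈ 65.4 ng/mL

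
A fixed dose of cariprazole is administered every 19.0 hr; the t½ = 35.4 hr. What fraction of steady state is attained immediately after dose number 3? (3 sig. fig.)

0.672

k = ln 2 / 35.4 = 0.01958 hr⁻¹
f_n = 1 − e^(−nkτ) = 1 − e^(−3 × 0.01958 × 19.0) = 1 − e^(−1.116) = 1 − 0.3276 ≈ 0.672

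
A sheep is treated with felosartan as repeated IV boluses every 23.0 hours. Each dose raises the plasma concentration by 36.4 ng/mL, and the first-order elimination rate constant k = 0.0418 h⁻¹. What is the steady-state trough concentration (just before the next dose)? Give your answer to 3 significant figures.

Fraction remaining after one interval: e^(−kτ) = e^(−0.04180 × 23.0) = 0.3824
R = 1 / (1 − 0.3824) = 1.619
Css,max = 36.4 × 1.619 = 58.93 ng/mL
Css,min = Css,max × e^(−kτ) = 58.93 × 0.3824 ≈ 22.5 ng/mL

22.5 ng/mL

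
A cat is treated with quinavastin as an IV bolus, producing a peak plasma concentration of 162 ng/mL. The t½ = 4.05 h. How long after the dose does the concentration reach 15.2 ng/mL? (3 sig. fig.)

13.8 hours

k = ln 2 / 4.05 = 0.1711 h⁻¹
C(t) = C₀ e^(−kt)  ⇒  t = ln(C₀/C) / k
t = ln(162/15.2) / 0.1711 = 2.366 / 0.1711 ≈ 13.8 hours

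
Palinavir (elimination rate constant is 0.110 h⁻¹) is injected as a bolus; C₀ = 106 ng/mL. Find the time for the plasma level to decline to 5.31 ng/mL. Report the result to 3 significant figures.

27.2 hours

C(t) = C₀ e^(−kt)  ⇒  t = ln(C₀/C) / k
t = ln(106/5.31) / 0.1100 = 2.994 / 0.1100 ≈ 27.2 hours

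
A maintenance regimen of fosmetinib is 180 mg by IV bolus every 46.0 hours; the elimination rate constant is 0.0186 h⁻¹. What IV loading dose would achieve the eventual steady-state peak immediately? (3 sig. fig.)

Accumulation ratio R = 1 / (1 − e^(−kτ)) = 1 / (1 − e^(−0.01860×46.0)) = 1 / (1 − 0.4250) = 1.739
Loading dose = maintenance dose × R = 180 × 1.739 ≈ 313 mg

313 mg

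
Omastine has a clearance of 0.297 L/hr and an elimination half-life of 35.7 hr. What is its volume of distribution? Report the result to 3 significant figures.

15.3 L

k = ln 2 / t½ = ln 2 / 35.7 = 0.01942 hr⁻¹
V = CL / k = 0.297 / 0.01942 ≈ 15.3 L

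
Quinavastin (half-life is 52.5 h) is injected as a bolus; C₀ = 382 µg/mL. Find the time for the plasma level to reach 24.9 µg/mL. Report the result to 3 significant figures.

207 hours

k = ln 2 / 52.5 = 0.01320 h⁻¹
C(t) = C₀ e^(−kt)  ⇒  t = ln(C₀/C) / k
t = ln(382/24.9) / 0.01320 = 2.731 / 0.01320 ≈ 207 hours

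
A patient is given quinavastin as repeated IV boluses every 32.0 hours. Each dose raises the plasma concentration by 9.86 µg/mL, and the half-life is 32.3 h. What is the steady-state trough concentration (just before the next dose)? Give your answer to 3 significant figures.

k = ln 2 / 32.3 = 0.02146 h⁻¹
Fraction remaining after one interval: e^(−kτ) = e^(−0.02146 × 32.0) = 0.5032
R = 1 / (1 − 0.5032) = 2.013
Css,max = 9.86 × 2.013 = 19.85 µg/mL
Css,min = Css,max × e^(−kτ) = 19.85 × 0.5032 ≈ 9.99 µg/mL

9.99 µg/mL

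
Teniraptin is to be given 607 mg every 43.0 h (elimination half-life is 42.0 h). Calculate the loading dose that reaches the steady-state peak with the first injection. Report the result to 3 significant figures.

k = ln 2 / 42.0 = 0.01650 h⁻¹
Accumulation ratio R = 1 / (1 − e^(−kτ)) = 1 / (1 − e^(−0.01650×43.0)) = 1 / (1 − 0.4918) = 1.968
Loading dose = maintenance dose × R = 607 × 1.968 ≈ 1190 mg

1190 mg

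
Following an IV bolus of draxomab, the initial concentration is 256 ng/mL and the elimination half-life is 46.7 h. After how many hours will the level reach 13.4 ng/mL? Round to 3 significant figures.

k = ln 2 / 46.7 = 0.01484 h⁻¹
C(t) = C₀ e^(−kt)  ⇒  t = ln(C₀/C) / k
t = ln(256/13.4) / 0.01484 = 2.950 / 0.01484 ≈ 199 hours

199 hours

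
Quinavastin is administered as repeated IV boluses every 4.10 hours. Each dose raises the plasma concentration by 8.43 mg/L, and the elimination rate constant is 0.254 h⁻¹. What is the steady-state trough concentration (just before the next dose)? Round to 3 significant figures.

Fraction remaining after one interval: e^(−kτ) = e^(−0.2540 × 4.10) = 0.3530
R = 1 / (1 − 0.3530) = 1.545
Css,max = 8.43 × 1.545 = 13.03 mg/L
Css,min = Css,max × e^(−kτ) = 13.03 × 0.3530 ≈ 4.60 mg/L

4.60 mg/L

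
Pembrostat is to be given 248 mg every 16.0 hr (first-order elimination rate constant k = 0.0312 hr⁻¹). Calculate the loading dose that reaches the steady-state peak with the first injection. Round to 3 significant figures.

631 mg

Accumulation ratio R = 1 / (1 − e^(−kτ)) = 1 / (1 − e^(−0.03120×16.0)) = 1 / (1 − 0.6070) = 2.545
Loading dose = maintenance dose × R = 248 × 2.545 ≈ 631 mg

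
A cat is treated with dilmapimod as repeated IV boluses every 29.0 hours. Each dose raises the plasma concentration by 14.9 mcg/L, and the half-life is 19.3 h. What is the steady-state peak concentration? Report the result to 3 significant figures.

k = ln 2 / 19.3 = 0.03591 h⁻¹
Fraction remaining after one interval: e^(−kτ) = e^(−0.03591 × 29.0) = 0.3529
R = 1 / (1 − 0.3529) = 1.545
Css,max = 14.9 × 1.545 ≈ 23.0 mcg/L

23.0 mcg/L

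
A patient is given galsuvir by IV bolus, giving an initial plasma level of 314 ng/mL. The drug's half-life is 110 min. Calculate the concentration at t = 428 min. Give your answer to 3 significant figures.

21.2 ng/mL

k = ln 2 / 110 = 0.006301 min⁻¹
C(t) = C₀ e^(−kt) = 314 × e^(−0.006301 × 428) = 314 × e^(−2.697) = 314 × 0.06741 ≈ 21.2 ng/mL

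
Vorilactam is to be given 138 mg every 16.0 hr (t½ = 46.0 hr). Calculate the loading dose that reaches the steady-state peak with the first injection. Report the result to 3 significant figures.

644 mg

k = ln 2 / 46.0 = 0.01507 hr⁻¹
Accumulation ratio R = 1 / (1 − e^(−kτ)) = 1 / (1 − e^(−0.01507×16.0)) = 1 / (1 − 0.7858) = 4.668
Loading dose = maintenance dose × R = 138 × 4.668 ≈ 644 mg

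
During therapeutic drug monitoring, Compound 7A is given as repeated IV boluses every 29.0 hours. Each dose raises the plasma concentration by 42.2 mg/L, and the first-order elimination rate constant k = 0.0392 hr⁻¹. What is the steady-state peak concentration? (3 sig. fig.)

62.1 mg/L

Fraction remaining after one interval: e^(−kτ) = e^(−0.03920 × 29.0) = 0.3208
R = 1 / (1 − 0.3208) = 1.472
Css,max = 42.2 × 1.472 ≈ 62.1 mg/L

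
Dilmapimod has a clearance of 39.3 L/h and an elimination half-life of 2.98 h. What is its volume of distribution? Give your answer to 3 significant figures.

169 L

k = ln 2 / t½ = ln 2 / 2.98 = 0.2326 h⁻¹
V = CL / k = 39.3 / 0.2326 ≈ 169 L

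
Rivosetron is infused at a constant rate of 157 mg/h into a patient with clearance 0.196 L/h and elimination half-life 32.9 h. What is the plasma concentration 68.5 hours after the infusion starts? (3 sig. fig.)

612 µg/mL

Css = rate / CL = 157 / 0.196 = 801.0 µg/mL
k = ln 2 / 32.9 = 0.02107 h⁻¹
C(t) = Css (1 − e^(−kt)) = 801.0 × (1 − e^(−1.443)) = 801.0 × 0.7638 ≈ 612 µg/mL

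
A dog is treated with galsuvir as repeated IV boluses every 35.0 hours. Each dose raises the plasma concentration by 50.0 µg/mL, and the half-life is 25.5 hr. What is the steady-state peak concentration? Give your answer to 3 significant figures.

k = ln 2 / 25.5 = 0.02718 hr⁻¹
Fraction remaining after one interval: e^(−kτ) = e^(−0.02718 × 35.0) = 0.3862
R = 1 / (1 − 0.3862) = 1.629
Css,max = 50.0 × 1.629 ≈ 81.5 µg/mL

81.5 µg/mL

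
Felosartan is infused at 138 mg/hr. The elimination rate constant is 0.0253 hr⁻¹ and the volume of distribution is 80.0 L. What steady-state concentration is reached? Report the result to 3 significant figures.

CL = k · V = 0.0253 × 80.0 = 2.024 L/hr
Css = rate / CL = 138 / 2.024 ≈ 68.2 µg/mL

68.2 µg/mL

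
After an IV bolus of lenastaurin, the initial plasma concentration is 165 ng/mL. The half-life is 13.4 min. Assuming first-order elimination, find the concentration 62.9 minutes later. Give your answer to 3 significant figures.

6.37 ng/mL

k = ln 2 / 13.4 = 0.05173 min⁻¹
C(t) = C₀ e^(−kt) = 165 × e^(−0.05173 × 62.9) = 165 × e^(−3.254) = 165 × 0.03863 ≈ 6.37 ng/mL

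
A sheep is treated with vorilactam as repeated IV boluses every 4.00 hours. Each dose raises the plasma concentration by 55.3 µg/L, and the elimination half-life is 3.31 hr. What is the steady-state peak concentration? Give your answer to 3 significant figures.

k = ln 2 / 3.31 = 0.2094 hr⁻¹
Fraction remaining after one interval: e^(−kτ) = e^(−0.2094 × 4.00) = 0.4327
R = 1 / (1 − 0.4327) = 1.763
Css,max = 55.3 × 1.763 ≈ 97.5 µg/L

97.5 µg/L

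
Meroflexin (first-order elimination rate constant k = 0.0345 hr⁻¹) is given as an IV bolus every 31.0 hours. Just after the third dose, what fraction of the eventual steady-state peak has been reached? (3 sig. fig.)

f_n = 1 − e^(−nkτ) = 1 − e^(−3 × 0.03450 × 31.0) = 1 − e^(−3.209) = 1 − 0.04042 ≈ 0.960

0.960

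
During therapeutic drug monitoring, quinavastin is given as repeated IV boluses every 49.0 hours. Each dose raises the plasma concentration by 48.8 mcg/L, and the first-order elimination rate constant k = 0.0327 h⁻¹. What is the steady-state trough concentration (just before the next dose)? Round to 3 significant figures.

12.3 mcg/L

Fraction remaining after one interval: e^(−kτ) = e^(−0.03270 × 49.0) = 0.2014
R = 1 / (1 − 0.2014) = 1.252
Css,max = 48.8 × 1.252 = 61.11 mcg/L
Css,min = Css,max × e^(−kτ) = 61.11 × 0.2014 ≈ 12.3 mcg/L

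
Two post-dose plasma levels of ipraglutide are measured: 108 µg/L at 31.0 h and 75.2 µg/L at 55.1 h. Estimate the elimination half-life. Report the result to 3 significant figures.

k = ln(C₁/C₂) / (t₂ − t₁) = ln(108/75.2) / (55.1 − 31.0)
  = 0.3620 / 24.10 = 0.01502 h⁻¹
t½ = ln 2 / k = ln 2 / 0.01502 ≈ 46.1 hours

46.1 hours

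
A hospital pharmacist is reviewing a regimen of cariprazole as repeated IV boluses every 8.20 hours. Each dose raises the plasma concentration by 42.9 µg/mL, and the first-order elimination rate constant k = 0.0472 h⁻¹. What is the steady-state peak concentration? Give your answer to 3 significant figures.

134 µg/mL

Fraction remaining after one interval: e^(−kτ) = e^(−0.04720 × 8.20) = 0.6791
R = 1 / (1 − 0.6791) = 3.116
Css,max = 42.9 × 3.116 ≈ 134 µg/mL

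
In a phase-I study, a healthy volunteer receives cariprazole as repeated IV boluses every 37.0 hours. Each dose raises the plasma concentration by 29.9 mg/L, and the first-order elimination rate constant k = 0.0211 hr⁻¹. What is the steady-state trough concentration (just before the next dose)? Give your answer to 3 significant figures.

Fraction remaining after one interval: e^(−kτ) = e^(−0.02110 × 37.0) = 0.4581
R = 1 / (1 − 0.4581) = 1.845
Css,max = 29.9 × 1.845 = 55.17 mg/L
Css,min = Css,max × e^(−kτ) = 55.17 × 0.4581 ≈ 25.3 mg/L

25.3 mg/L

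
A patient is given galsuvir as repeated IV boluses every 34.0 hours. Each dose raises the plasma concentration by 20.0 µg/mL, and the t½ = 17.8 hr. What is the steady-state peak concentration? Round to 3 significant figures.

k = ln 2 / 17.8 = 0.03894 hr⁻¹
Fraction remaining after one interval: e^(−kτ) = e^(−0.03894 × 34.0) = 0.2661
R = 1 / (1 − 0.2661) = 1.363
Css,max = 20.0 × 1.363 ≈ 27.3 µg/mL

27.3 µg/mL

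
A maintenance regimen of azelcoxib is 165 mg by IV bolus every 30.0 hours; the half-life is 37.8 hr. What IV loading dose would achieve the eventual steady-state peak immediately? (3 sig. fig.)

390 mg

k = ln 2 / 37.8 = 0.01834 hr⁻¹
Accumulation ratio R = 1 / (1 − e^(−kτ)) = 1 / (1 − e^(−0.01834×30.0)) = 1 / (1 − 0.5769) = 2.363
Loading dose = maintenance dose × R = 165 × 2.363 ≈ 390 mg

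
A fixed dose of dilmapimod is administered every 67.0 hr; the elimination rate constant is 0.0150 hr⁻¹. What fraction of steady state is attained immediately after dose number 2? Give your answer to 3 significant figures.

0.866

f_n = 1 − e^(−nkτ) = 1 − e^(−2 × 0.01500 × 67.0) = 1 − e^(−2.010) = 1 − 0.1340 ≈ 0.866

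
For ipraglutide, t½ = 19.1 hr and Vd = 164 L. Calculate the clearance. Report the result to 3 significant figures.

k = ln 2 / t½ = ln 2 / 19.1 = 0.03629 hr⁻¹
CL = k · V = 0.03629 × 164 ≈ 5.95 L/hr

5.95 L/hr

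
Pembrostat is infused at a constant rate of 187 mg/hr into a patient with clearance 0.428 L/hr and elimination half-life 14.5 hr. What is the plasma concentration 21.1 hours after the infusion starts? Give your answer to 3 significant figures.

278 mg/L

Css = rate / CL = 187 / 0.428 = 436.9 mg/L
k = ln 2 / 14.5 = 0.04780 hr⁻¹
C(t) = Css (1 − e^(−kt)) = 436.9 × (1 − e^(−1.009)) = 436.9 × 0.6353 ≈ 278 mg/L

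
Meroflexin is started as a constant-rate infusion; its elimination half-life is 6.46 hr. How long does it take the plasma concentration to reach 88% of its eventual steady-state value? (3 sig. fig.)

19.8 hours

k = ln 2 / 6.46 = 0.1073 hr⁻¹
f = 1 − e^(−kt)  ⇒  t = −ln(1 − f) / k
t = −ln(1 − 0.88) / 0.1073 = 2.120 / 0.1073 ≈ 19.8 hours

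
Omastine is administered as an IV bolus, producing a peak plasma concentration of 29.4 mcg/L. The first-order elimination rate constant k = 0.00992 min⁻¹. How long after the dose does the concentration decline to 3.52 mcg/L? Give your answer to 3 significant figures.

214 minutes

C(t) = C₀ e^(−kt)  ⇒  t = ln(C₀/C) / k
t = ln(29.4/3.52) / 0.009920 = 2.123 / 0.009920 ≈ 214 minutes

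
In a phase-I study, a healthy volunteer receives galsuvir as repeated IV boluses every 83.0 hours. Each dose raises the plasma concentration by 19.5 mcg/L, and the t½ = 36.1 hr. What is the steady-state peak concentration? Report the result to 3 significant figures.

k = ln 2 / 36.1 = 0.01920 hr⁻¹
Fraction remaining after one interval: e^(−kτ) = e^(−0.01920 × 83.0) = 0.2032
R = 1 / (1 − 0.2032) = 1.255
Css,max = 19.5 × 1.255 ≈ 24.5 mcg/L

24.5 mcg/L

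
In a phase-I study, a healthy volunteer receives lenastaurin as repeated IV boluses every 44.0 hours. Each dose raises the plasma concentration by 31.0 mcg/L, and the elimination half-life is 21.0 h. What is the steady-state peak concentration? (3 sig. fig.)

40.5 mcg/L

k = ln 2 / 21.0 = 0.03301 h⁻¹
Fraction remaining after one interval: e^(−kτ) = e^(−0.03301 × 44.0) = 0.2340
R = 1 / (1 − 0.2340) = 1.306
Css,max = 31.0 × 1.306 ≈ 40.5 mcg/L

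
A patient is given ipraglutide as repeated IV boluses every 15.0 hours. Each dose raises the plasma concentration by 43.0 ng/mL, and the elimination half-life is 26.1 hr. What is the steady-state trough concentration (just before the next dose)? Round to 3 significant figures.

k = ln 2 / 26.1 = 0.02656 hr⁻¹
Fraction remaining after one interval: e^(−kτ) = e^(−0.02656 × 15.0) = 0.6714
R = 1 / (1 − 0.6714) = 3.043
Css,max = 43.0 × 3.043 = 130.9 ng/mL
Css,min = Css,max × e^(−kτ) = 130.9 × 0.6714 ≈ 87.9 ng/mL

87.9 ng/mL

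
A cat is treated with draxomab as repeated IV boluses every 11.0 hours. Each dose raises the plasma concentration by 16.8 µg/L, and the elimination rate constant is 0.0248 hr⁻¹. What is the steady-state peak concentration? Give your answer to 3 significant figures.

Fraction remaining after one interval: e^(−kτ) = e^(−0.02480 × 11.0) = 0.7612
R = 1 / (1 − 0.7612) = 4.188
Css,max = 16.8 × 4.188 ≈ 70.4 µg/L

70.4 µg/L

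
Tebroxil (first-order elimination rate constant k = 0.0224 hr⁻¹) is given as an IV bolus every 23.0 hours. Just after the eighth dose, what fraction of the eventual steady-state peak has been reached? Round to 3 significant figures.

0.984

f_n = 1 − e^(−nkτ) = 1 − e^(−8 × 0.02240 × 23.0) = 1 − e^(−4.122) = 1 − 0.01622 ≈ 0.984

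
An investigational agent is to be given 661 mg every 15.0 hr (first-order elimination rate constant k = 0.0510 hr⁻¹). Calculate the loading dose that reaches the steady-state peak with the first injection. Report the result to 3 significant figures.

1240 mg

Accumulation ratio R = 1 / (1 − e^(−kτ)) = 1 / (1 − e^(−0.05100×15.0)) = 1 / (1 − 0.4653) = 1.870
Loading dose = maintenance dose × R = 661 × 1.870 ≈ 1240 mg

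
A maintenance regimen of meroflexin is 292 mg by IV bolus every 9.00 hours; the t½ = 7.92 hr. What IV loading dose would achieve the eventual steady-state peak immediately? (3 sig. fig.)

536 mg

k = ln 2 / 7.92 = 0.08752 hr⁻¹
Accumulation ratio R = 1 / (1 − e^(−kτ)) = 1 / (1 − e^(−0.08752×9.00)) = 1 / (1 − 0.4549) = 1.835
Loading dose = maintenance dose × R = 292 × 1.835 ≈ 536 mg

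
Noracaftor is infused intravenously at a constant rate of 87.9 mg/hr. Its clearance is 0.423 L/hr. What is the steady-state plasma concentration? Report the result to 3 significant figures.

208 µg/mL

Css = infusion rate / CL = 87.9 / 0.423 ≈ 208 µg/mL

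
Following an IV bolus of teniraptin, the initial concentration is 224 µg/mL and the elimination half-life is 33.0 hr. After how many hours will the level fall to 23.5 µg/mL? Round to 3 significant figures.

107 hours

k = ln 2 / 33.0 = 0.02100 hr⁻¹
C(t) = C₀ e^(−kt)  ⇒  t = ln(C₀/C) / k
t = ln(224/23.5) / 0.02100 = 2.255 / 0.02100 ≈ 107 hours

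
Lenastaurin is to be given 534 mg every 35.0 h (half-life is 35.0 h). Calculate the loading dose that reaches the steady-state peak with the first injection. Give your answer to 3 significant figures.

1070 mg

k = ln 2 / 35.0 = 0.01980 h⁻¹
Accumulation ratio R = 1 / (1 − e^(−kτ)) = 1 / (1 − e^(−0.01980×35.0)) = 1 / (1 − 0.5000) = 2.000
Loading dose = maintenance dose × R = 534 × 2.000 ≈ 1070 mg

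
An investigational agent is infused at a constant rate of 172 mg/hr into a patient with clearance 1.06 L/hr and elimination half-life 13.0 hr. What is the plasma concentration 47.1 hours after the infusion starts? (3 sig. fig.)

Css = rate / CL = 172 / 1.06 = 162.3 mg/L
k = ln 2 / 13.0 = 0.05332 hr⁻¹
C(t) = Css (1 − e^(−kt)) = 162.3 × (1 − e^(−2.511)) = 162.3 × 0.9188 ≈ 149 mg/L

149 mg/L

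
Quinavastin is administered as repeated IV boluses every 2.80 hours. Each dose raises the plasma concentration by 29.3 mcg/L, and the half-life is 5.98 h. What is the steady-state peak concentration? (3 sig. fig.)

k = ln 2 / 5.98 = 0.1159 h⁻¹
Fraction remaining after one interval: e^(−kτ) = e^(−0.1159 × 2.80) = 0.7229
R = 1 / (1 − 0.7229) = 3.608
Css,max = 29.3 × 3.608 ≈ 106 mcg/L

106 mcg/L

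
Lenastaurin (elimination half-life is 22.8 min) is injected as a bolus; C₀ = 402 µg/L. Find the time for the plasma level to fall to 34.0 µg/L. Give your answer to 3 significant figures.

81.2 minutes

k = ln 2 / 22.8 = 0.03040 min⁻¹
C(t) = C₀ e^(−kt)  ⇒  t = ln(C₀/C) / k
t = ln(402/34.0) / 0.03040 = 2.470 / 0.03040 ≈ 81.2 minutes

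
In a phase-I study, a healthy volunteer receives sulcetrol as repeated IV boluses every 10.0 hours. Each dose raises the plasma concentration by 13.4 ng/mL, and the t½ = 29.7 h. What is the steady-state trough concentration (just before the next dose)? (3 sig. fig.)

51.0 ng/mL

k = ln 2 / 29.7 = 0.02334 h⁻¹
Fraction remaining after one interval: e^(−kτ) = e^(−0.02334 × 10.0) = 0.7919
R = 1 / (1 − 0.7919) = 4.804
Css,max = 13.4 × 4.804 = 64.38 ng/mL
Css,min = Css,max × e^(−kτ) = 64.38 × 0.7919 ≈ 51.0 ng/mL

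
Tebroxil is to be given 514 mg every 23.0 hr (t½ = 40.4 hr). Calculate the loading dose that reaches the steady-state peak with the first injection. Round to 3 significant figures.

1580 mg

k = ln 2 / 40.4 = 0.01716 hr⁻¹
Accumulation ratio R = 1 / (1 − e^(−kτ)) = 1 / (1 − e^(−0.01716×23.0)) = 1 / (1 − 0.6739) = 3.067
Loading dose = maintenance dose × R = 514 × 3.067 ≈ 1580 mg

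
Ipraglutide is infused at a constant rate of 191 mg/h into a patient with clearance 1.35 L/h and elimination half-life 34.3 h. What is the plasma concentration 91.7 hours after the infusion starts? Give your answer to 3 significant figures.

Css = rate / CL = 191 / 1.35 = 141.5 µg/mL
k = ln 2 / 34.3 = 0.02021 h⁻¹
C(t) = Css (1 − e^(−kt)) = 141.5 × (1 − e^(−1.853)) = 141.5 × 0.8433 ≈ 119 µg/mL

119 µg/mL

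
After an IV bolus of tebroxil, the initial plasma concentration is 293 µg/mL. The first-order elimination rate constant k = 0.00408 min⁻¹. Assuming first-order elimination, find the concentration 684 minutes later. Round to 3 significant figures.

18.0 µg/mL

C(t) = C₀ e^(−kt) = 293 × e^(−0.004080 × 684) = 293 × e^(−2.791) = 293 × 0.06138 ≈ 18.0 µg/mL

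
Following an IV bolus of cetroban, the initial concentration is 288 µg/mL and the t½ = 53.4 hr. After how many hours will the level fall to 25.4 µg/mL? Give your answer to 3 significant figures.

k = ln 2 / 53.4 = 0.01298 hr⁻¹
C(t) = C₀ e^(−kt)  ⇒  t = ln(C₀/C) / k
t = ln(288/25.4) / 0.01298 = 2.428 / 0.01298 ≈ 187 hours

187 hours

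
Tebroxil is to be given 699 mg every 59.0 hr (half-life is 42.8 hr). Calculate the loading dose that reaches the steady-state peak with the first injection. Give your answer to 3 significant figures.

k = ln 2 / 42.8 = 0.01620 hr⁻¹
Accumulation ratio R = 1 / (1 − e^(−kτ)) = 1 / (1 − e^(−0.01620×59.0)) = 1 / (1 − 0.3846) = 1.625
Loading dose = maintenance dose × R = 699 × 1.625 ≈ 1140 mg

1140 mg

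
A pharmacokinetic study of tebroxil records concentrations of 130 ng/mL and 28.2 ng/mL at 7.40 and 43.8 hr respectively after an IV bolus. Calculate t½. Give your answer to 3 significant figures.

16.5 hours

k = ln(C₁/C₂) / (t₂ − t₁) = ln(130/28.2) / (43.8 − 7.40)
  = 1.528 / 36.40 = 0.04198 hr⁻¹
t½ = ln 2 / k = ln 2 / 0.04198 ≈ 16.5 hours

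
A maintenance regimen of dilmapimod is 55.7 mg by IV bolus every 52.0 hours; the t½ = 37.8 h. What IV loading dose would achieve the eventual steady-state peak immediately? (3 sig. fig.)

k = ln 2 / 37.8 = 0.01834 h⁻¹
Accumulation ratio R = 1 / (1 − e^(−kτ)) = 1 / (1 − e^(−0.01834×52.0)) = 1 / (1 − 0.3854) = 1.627
Loading dose = maintenance dose × R = 55.7 × 1.627 ≈ 90.6 mg

90.6 mg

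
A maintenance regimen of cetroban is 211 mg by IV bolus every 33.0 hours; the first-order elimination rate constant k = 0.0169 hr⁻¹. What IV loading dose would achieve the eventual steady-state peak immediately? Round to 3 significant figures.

Accumulation ratio R = 1 / (1 − e^(−kτ)) = 1 / (1 − e^(−0.01690×33.0)) = 1 / (1 − 0.5725) = 2.339
Loading dose = maintenance dose × R = 211 × 2.339 ≈ 494 mg

494 mg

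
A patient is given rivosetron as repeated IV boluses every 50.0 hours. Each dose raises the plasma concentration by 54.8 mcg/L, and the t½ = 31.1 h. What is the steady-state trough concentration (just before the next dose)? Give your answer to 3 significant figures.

k = ln 2 / 31.1 = 0.02229 h⁻¹
Fraction remaining after one interval: e^(−kτ) = e^(−0.02229 × 50.0) = 0.3281
R = 1 / (1 − 0.3281) = 1.488
Css,max = 54.8 × 1.488 = 81.56 mcg/L
Css,min = Css,max × e^(−kτ) = 81.56 × 0.3281 ≈ 26.8 mcg/L

26.8 mcg/L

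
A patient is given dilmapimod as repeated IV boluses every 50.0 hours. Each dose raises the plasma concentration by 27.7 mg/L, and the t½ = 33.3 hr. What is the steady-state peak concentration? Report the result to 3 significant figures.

k = ln 2 / 33.3 = 0.02082 hr⁻¹
Fraction remaining after one interval: e^(−kτ) = e^(−0.02082 × 50.0) = 0.3532
R = 1 / (1 − 0.3532) = 1.546
Css,max = 27.7 × 1.546 ≈ 42.8 mg/L

42.8 mg/L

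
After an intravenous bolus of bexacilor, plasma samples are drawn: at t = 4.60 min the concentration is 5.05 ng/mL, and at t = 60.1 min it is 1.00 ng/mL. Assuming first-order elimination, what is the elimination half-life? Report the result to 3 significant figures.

k = ln(C₁/C₂) / (t₂ − t₁) = ln(5.05/1.00) / (60.1 − 4.60)
  = 1.619 / 55.50 = 0.02918 min⁻¹
t½ = ln 2 / k = ln 2 / 0.02918 ≈ 23.8 minutes

23.8 minutes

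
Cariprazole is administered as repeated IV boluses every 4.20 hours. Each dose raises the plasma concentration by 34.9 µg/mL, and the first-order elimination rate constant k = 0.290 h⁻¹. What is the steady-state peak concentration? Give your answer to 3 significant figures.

Fraction remaining after one interval: e^(−kτ) = e^(−0.2900 × 4.20) = 0.2958
R = 1 / (1 − 0.2958) = 1.420
Css,max = 34.9 × 1.420 ≈ 49.6 µg/mL

49.6 µg/mL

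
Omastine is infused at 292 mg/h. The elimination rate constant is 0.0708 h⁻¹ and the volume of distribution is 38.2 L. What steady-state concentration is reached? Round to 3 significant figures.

CL = k · V = 0.0708 × 38.2 = 2.705 L/h
Css = rate / CL = 292 / 2.705 ≈ 108 mg/L

108 mg/L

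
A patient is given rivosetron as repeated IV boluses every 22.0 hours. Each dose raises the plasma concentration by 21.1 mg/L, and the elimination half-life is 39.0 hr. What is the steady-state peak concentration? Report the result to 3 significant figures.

65.2 mg/L

k = ln 2 / 39.0 = 0.01777 hr⁻¹
Fraction remaining after one interval: e^(−kτ) = e^(−0.01777 × 22.0) = 0.6764
R = 1 / (1 − 0.6764) = 3.090
Css,max = 21.1 × 3.090 ≈ 65.2 mg/L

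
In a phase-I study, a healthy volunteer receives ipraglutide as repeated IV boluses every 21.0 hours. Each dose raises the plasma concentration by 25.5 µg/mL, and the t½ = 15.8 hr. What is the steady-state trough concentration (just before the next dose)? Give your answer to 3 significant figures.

k = ln 2 / 15.8 = 0.04387 hr⁻¹
Fraction remaining after one interval: e^(−kτ) = e^(−0.04387 × 21.0) = 0.3980
R = 1 / (1 − 0.3980) = 1.661
Css,max = 25.5 × 1.661 = 42.36 µg/mL
Css,min = Css,max × e^(−kτ) = 42.36 × 0.3980 ≈ 16.9 µg/mL

16.9 µg/mL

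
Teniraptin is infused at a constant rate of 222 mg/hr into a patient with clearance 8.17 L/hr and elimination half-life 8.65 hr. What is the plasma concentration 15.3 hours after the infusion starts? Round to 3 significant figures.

19.2 mg/L

Css = rate / CL = 222 / 8.17 = 27.17 mg/L
k = ln 2 / 8.65 = 0.08013 hr⁻¹
C(t) = Css (1 − e^(−kt)) = 27.17 × (1 − e^(−1.226)) = 27.17 × 0.7065 ≈ 19.2 mg/L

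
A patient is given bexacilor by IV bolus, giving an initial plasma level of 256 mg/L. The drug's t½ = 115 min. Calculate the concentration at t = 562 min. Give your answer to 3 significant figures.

k = ln 2 / 115 = 0.006027 min⁻¹
C(t) = C₀ e^(−kt) = 256 × e^(−0.006027 × 562) = 256 × e^(−3.387) = 256 × 0.03380 ≈ 8.65 mg/L

8.65 mg/L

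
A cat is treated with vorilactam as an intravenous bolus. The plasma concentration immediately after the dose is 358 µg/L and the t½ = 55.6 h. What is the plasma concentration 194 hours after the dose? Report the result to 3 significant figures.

31.9 µg/L

k = ln 2 / 55.6 = 0.01247 h⁻¹
194 h is 3.489 half-lives, so C = 358 × (1/2)^3.489 = 358 × 0.08905 ≈ 31.9 µg/L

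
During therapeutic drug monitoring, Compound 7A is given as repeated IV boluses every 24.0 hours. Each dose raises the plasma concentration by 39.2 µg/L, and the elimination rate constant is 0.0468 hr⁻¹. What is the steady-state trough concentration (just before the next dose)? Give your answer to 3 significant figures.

18.9 µg/L

Fraction remaining after one interval: e^(−kτ) = e^(−0.04680 × 24.0) = 0.3252
R = 1 / (1 − 0.3252) = 1.482
Css,max = 39.2 × 1.482 = 58.09 µg/L
Css,min = Css,max × e^(−kτ) = 58.09 × 0.3252 ≈ 18.9 µg/L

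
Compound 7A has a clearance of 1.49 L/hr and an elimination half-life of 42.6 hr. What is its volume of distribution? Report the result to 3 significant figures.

91.6 L

k = ln 2 / t½ = ln 2 / 42.6 = 0.01627 hr⁻¹
V = CL / k = 1.49 / 0.01627 ≈ 91.6 L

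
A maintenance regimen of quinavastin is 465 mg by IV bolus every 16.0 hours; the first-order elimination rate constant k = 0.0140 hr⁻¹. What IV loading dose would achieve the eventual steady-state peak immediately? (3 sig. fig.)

2320 mg

Accumulation ratio R = 1 / (1 − e^(−kτ)) = 1 / (1 − e^(−0.01400×16.0)) = 1 / (1 − 0.7993) = 4.983
Loading dose = maintenance dose × R = 465 × 4.983 ≈ 2320 mg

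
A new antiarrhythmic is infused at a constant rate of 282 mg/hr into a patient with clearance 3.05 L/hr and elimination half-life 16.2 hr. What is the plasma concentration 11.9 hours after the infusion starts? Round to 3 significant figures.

Css = rate / CL = 282 / 3.05 = 92.46 mg/L
k = ln 2 / 16.2 = 0.04279 hr⁻¹
C(t) = Css (1 − e^(−kt)) = 92.46 × (1 − e^(−0.5092)) = 92.46 × 0.3990 ≈ 36.9 mg/L

36.9 mg/L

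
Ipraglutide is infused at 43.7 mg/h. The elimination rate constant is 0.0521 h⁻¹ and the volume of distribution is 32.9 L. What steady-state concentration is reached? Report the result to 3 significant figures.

25.5 mg/L

CL = k · V = 0.0521 × 32.9 = 1.714 L/h
Css = rate / CL = 43.7 / 1.714 ≈ 25.5 mg/L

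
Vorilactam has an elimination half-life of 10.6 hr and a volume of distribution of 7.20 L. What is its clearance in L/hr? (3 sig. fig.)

k = ln 2 / t½ = ln 2 / 10.6 = 0.06539 hr⁻¹
CL = k · V = 0.06539 × 7.20 ≈ 0.471 L/hr

0.471 L/hr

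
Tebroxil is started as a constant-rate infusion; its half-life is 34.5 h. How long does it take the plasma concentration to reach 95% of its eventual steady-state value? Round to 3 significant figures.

k = ln 2 / 34.5 = 0.02009 h⁻¹
f = 1 − e^(−kt)  ⇒  t = −ln(1 − f) / k
t = −ln(1 − 0.95) / 0.02009 = 2.996 / 0.02009 ≈ 149 hours

149 hours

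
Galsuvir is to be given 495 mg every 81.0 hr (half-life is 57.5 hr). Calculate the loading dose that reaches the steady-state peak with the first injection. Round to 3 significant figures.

k = ln 2 / 57.5 = 0.01205 hr⁻¹
Accumulation ratio R = 1 / (1 − e^(−kτ)) = 1 / (1 − e^(−0.01205×81.0)) = 1 / (1 − 0.3767) = 1.604
Loading dose = maintenance dose × R = 495 × 1.604 ≈ 794 mg

794 mg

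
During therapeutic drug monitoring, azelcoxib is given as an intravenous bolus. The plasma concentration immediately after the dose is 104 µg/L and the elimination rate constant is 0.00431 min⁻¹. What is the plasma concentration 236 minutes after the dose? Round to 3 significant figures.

37.6 µg/L

C(t) = C₀ e^(−kt) = 104 × e^(−0.004310 × 236) = 104 × e^(−1.017) = 104 × 0.3616 ≈ 37.6 µg/L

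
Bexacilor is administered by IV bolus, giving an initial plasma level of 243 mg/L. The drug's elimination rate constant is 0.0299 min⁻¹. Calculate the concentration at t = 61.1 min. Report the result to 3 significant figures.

39.1 mg/L

C(t) = C₀ e^(−kt) = 243 × e^(−0.02990 × 61.1) = 243 × e^(−1.827) = 243 × 0.1609 ≈ 39.1 mg/L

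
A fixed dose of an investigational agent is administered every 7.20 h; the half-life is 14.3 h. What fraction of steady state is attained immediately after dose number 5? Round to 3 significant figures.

0.825

k = ln 2 / 14.3 = 0.04847 h⁻¹
f_n = 1 − e^(−nkτ) = 1 − e^(−5 × 0.04847 × 7.20) = 1 − e^(−1.745) = 1 − 0.1746 ≈ 0.825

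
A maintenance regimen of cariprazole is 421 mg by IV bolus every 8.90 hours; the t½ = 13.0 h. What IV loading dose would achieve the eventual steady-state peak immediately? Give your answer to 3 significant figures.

k = ln 2 / 13.0 = 0.05332 h⁻¹
Accumulation ratio R = 1 / (1 − e^(−kτ)) = 1 / (1 − e^(−0.05332×8.90)) = 1 / (1 − 0.6222) = 2.647
Loading dose = maintenance dose × R = 421 × 2.647 ≈ 1110 mg

1110 mg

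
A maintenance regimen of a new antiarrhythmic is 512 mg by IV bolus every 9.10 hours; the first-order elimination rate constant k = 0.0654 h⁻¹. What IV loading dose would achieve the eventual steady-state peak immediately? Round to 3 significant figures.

Accumulation ratio R = 1 / (1 − e^(−kτ)) = 1 / (1 − e^(−0.06540×9.10)) = 1 / (1 − 0.5515) = 2.230
Loading dose = maintenance dose × R = 512 × 2.230 ≈ 1140 mg

1140 mg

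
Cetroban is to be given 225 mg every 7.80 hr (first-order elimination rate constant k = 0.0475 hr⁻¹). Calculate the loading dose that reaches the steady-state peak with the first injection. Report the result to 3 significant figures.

Accumulation ratio R = 1 / (1 − e^(−kτ)) = 1 / (1 − e^(−0.04750×7.80)) = 1 / (1 − 0.6904) = 3.230
Loading dose = maintenance dose × R = 225 × 3.230 ≈ 727 mg

727 mg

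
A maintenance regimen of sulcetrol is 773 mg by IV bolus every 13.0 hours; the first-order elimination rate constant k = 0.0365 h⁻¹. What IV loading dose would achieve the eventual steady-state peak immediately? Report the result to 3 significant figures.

2050 mg

Accumulation ratio R = 1 / (1 − e^(−kτ)) = 1 / (1 − e^(−0.03650×13.0)) = 1 / (1 − 0.6222) = 2.647
Loading dose = maintenance dose × R = 773 × 2.647 ≈ 2050 mg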